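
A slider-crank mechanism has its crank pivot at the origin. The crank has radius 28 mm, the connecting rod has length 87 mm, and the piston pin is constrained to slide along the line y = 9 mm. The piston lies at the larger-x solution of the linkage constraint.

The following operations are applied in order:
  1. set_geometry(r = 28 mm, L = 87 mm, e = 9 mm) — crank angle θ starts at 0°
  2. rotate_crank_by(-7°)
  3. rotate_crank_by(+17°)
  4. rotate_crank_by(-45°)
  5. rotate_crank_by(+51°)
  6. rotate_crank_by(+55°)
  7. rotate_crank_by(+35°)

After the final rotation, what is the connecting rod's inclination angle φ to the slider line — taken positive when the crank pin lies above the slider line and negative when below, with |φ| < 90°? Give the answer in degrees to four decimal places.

11.8836

set_geometry: r = 28 mm, L = 87 mm, e = 9 mm; θ ← 0°
rotate_crank_by(-7°): θ ← 0° -7° = -7°
rotate_crank_by(+17°): θ ← -7° +17° = 10°
rotate_crank_by(-45°): θ ← 10° -45° = -35°
rotate_crank_by(+51°): θ ← -35° +51° = 16°
rotate_crank_by(+55°): θ ← 16° +55° = 71°
rotate_crank_by(+35°): θ ← 71° +35° = 106°
crank pin P = (r cos θ, r sin θ) = (-7.717846, 26.915327)
h = r sin θ − e = 26.915327 − 9 = 17.915327
sin φ = h / L = 17.915327 / 87 = 0.20592330
φ = arcsin(0.20592330) = 11.883554°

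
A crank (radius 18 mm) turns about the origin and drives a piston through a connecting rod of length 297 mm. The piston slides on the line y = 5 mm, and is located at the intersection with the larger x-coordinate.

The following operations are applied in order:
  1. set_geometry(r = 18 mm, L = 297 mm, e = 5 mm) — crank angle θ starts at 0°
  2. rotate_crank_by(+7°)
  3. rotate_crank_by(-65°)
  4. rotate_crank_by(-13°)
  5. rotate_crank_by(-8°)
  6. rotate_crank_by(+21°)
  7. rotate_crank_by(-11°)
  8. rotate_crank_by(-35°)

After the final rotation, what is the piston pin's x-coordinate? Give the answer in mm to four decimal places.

set_geometry: r = 18 mm, L = 297 mm, e = 5 mm; θ ← 0°
rotate_crank_by(+7°): θ ← 0° +7° = 7°
rotate_crank_by(-65°): θ ← 7° -65° = -58°
rotate_crank_by(-13°): θ ← -58° -13° = -71°
rotate_crank_by(-8°): θ ← -71° -8° = -79°
rotate_crank_by(+21°): θ ← -79° +21° = -58°
rotate_crank_by(-11°): θ ← -58° -11° = -69°
rotate_crank_by(-35°): θ ← -69° -35° = -104°
crank pin P = (r cos θ, r sin θ) = (-4.354594, -17.465323)
h = r sin θ − e = -17.465323 − 5 = -22.465323
x = r cos θ + √(L² − h²) = -4.354594 + √(88209.0 − 504.6907) = -4.354594 + 296.149133 = 291.794539

291.7945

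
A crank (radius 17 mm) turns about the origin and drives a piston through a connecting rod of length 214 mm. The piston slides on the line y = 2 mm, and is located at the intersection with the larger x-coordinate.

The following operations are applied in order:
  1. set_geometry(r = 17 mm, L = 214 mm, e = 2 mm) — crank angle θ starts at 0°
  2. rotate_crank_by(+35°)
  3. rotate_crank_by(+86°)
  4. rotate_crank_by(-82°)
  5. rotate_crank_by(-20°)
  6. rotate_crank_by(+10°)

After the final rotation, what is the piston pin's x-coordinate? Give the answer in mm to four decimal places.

set_geometry: r = 17 mm, L = 214 mm, e = 2 mm; θ ← 0°
rotate_crank_by(+35°): θ ← 0° +35° = 35°
rotate_crank_by(+86°): θ ← 35° +86° = 121°
rotate_crank_by(-82°): θ ← 121° -82° = 39°
rotate_crank_by(-20°): θ ← 39° -20° = 19°
rotate_crank_by(+10°): θ ← 19° +10° = 29°
crank pin P = (r cos θ, r sin θ) = (14.868535, 8.241764)
h = r sin θ − e = 8.241764 − 2 = 6.241764
x = r cos θ + √(L² − h²) = 14.868535 + √(45796.0 − 38.9596) = 14.868535 + 213.908954 = 228.777489

228.7775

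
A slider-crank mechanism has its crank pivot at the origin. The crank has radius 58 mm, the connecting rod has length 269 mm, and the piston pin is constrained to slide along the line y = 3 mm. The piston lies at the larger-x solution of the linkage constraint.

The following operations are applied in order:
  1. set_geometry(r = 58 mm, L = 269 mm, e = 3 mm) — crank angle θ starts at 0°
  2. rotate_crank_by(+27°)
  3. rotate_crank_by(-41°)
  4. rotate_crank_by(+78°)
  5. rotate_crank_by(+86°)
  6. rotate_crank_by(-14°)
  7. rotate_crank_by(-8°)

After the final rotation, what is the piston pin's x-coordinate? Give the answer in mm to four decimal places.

229.8803

set_geometry: r = 58 mm, L = 269 mm, e = 3 mm; θ ← 0°
rotate_crank_by(+27°): θ ← 0° +27° = 27°
rotate_crank_by(-41°): θ ← 27° -41° = -14°
rotate_crank_by(+78°): θ ← -14° +78° = 64°
rotate_crank_by(+86°): θ ← 64° +86° = 150°
rotate_crank_by(-14°): θ ← 150° -14° = 136°
rotate_crank_by(-8°): θ ← 136° -8° = 128°
crank pin P = (r cos θ, r sin θ) = (-35.708366, 45.704624)
h = r sin θ − e = 45.704624 − 3 = 42.704624
x = r cos θ + √(L² − h²) = -35.708366 + √(72361.0 − 1823.6849) = -35.708366 + 265.588620 = 229.880255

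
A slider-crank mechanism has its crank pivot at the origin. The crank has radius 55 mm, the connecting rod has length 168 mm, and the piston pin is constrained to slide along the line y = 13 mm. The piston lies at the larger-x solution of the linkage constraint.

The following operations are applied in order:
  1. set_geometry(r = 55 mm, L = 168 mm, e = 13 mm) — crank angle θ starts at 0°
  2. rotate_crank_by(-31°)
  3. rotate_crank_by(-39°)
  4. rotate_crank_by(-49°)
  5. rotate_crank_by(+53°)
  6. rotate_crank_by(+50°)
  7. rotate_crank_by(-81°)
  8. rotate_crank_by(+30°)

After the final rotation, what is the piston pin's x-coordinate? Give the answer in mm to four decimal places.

176.9750

set_geometry: r = 55 mm, L = 168 mm, e = 13 mm; θ ← 0°
rotate_crank_by(-31°): θ ← 0° -31° = -31°
rotate_crank_by(-39°): θ ← -31° -39° = -70°
rotate_crank_by(-49°): θ ← -70° -49° = -119°
rotate_crank_by(+53°): θ ← -119° +53° = -66°
rotate_crank_by(+50°): θ ← -66° +50° = -16°
rotate_crank_by(-81°): θ ← -16° -81° = -97°
rotate_crank_by(+30°): θ ← -97° +30° = -67°
crank pin P = (r cos θ, r sin θ) = (21.490212, -50.627767)
h = r sin θ − e = -50.627767 − 13 = -63.627767
x = r cos θ + √(L² − h²) = 21.490212 + √(28224.0 − 4048.4927) = 21.490212 + 155.484749 = 176.974961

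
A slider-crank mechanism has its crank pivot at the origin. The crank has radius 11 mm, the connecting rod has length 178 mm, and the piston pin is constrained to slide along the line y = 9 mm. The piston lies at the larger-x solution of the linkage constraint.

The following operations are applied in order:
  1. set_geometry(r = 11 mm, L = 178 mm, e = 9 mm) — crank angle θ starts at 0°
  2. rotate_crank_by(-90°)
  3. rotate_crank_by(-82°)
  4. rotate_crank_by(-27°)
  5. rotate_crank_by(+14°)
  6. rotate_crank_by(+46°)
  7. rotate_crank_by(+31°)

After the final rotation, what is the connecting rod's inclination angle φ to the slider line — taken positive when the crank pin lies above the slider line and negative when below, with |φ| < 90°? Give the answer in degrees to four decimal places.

-6.2770

set_geometry: r = 11 mm, L = 178 mm, e = 9 mm; θ ← 0°
rotate_crank_by(-90°): θ ← 0° -90° = -90°
rotate_crank_by(-82°): θ ← -90° -82° = -172°
rotate_crank_by(-27°): θ ← -172° -27° = -199°
rotate_crank_by(+14°): θ ← -199° +14° = -185°
rotate_crank_by(+46°): θ ← -185° +46° = -139°
rotate_crank_by(+31°): θ ← -139° +31° = -108°
crank pin P = (r cos θ, r sin θ) = (-3.399187, -10.461622)
h = r sin θ − e = -10.461622 − 9 = -19.461622
sin φ = h / L = -19.461622 / 178 = -0.10933495
φ = arcsin(-0.10933495) = -6.276980°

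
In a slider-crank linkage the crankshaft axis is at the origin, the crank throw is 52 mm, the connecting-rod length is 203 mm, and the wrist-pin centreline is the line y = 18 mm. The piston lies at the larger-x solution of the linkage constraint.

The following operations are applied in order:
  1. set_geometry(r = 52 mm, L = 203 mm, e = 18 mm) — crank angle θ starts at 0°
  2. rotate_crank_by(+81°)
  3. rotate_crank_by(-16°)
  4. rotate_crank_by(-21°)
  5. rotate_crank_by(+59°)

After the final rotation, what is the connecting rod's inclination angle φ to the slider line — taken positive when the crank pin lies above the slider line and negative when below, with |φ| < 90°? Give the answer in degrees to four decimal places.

9.2604

set_geometry: r = 52 mm, L = 203 mm, e = 18 mm; θ ← 0°
rotate_crank_by(+81°): θ ← 0° +81° = 81°
rotate_crank_by(-16°): θ ← 81° -16° = 65°
rotate_crank_by(-21°): θ ← 65° -21° = 44°
rotate_crank_by(+59°): θ ← 44° +59° = 103°
crank pin P = (r cos θ, r sin θ) = (-11.697455, 50.667243)
h = r sin θ − e = 50.667243 − 18 = 32.667243
sin φ = h / L = 32.667243 / 203 = 0.16092238
φ = arcsin(0.16092238) = 9.260439°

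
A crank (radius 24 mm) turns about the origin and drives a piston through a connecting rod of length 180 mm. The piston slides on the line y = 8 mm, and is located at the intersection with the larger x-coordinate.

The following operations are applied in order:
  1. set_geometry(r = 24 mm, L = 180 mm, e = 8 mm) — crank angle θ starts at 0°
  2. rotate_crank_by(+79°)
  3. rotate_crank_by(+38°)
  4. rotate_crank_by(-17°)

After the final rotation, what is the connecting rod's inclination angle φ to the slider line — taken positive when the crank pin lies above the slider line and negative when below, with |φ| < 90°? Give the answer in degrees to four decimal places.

4.9832

set_geometry: r = 24 mm, L = 180 mm, e = 8 mm; θ ← 0°
rotate_crank_by(+79°): θ ← 0° +79° = 79°
rotate_crank_by(+38°): θ ← 79° +38° = 117°
rotate_crank_by(-17°): θ ← 117° -17° = 100°
crank pin P = (r cos θ, r sin θ) = (-4.167556, 23.635386)
h = r sin θ − e = 23.635386 − 8 = 15.635386
sin φ = h / L = 15.635386 / 180 = 0.08686326
φ = arcsin(0.08686326) = 4.983178°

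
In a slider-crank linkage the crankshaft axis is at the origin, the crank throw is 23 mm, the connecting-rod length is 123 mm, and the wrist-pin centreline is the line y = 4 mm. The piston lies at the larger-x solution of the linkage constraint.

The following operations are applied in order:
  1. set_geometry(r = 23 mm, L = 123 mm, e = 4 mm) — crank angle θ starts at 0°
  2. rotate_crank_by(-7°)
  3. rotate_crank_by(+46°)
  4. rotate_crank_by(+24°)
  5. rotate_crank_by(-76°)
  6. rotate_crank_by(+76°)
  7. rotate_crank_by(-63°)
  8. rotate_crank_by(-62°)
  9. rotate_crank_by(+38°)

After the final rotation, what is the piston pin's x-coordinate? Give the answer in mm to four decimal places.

set_geometry: r = 23 mm, L = 123 mm, e = 4 mm; θ ← 0°
rotate_crank_by(-7°): θ ← 0° -7° = -7°
rotate_crank_by(+46°): θ ← -7° +46° = 39°
rotate_crank_by(+24°): θ ← 39° +24° = 63°
rotate_crank_by(-76°): θ ← 63° -76° = -13°
rotate_crank_by(+76°): θ ← -13° +76° = 63°
rotate_crank_by(-63°): θ ← 63° -63° = 0°
rotate_crank_by(-62°): θ ← 0° -62° = -62°
rotate_crank_by(+38°): θ ← -62° +38° = -24°
crank pin P = (r cos θ, r sin θ) = (21.011546, -9.354943)
h = r sin θ − e = -9.354943 − 4 = -13.354943
x = r cos θ + √(L² − h²) = 21.011546 + √(15129.0 − 178.3545) = 21.011546 + 122.272832 = 143.284378

143.2844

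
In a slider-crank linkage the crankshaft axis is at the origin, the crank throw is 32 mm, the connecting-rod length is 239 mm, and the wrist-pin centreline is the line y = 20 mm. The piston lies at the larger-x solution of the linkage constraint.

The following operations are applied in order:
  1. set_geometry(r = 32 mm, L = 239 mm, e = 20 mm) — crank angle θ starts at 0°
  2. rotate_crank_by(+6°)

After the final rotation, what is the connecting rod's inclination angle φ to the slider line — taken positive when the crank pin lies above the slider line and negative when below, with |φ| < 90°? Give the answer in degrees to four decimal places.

set_geometry: r = 32 mm, L = 239 mm, e = 20 mm; θ ← 0°
rotate_crank_by(+6°): θ ← 0° +6° = 6°
crank pin P = (r cos θ, r sin θ) = (31.824701, 3.344911)
h = r sin θ − e = 3.344911 − 20 = -16.655089
sin φ = h / L = -16.655089 / 239 = -0.06968657
φ = arcsin(-0.06968657) = -3.995985°

-3.9960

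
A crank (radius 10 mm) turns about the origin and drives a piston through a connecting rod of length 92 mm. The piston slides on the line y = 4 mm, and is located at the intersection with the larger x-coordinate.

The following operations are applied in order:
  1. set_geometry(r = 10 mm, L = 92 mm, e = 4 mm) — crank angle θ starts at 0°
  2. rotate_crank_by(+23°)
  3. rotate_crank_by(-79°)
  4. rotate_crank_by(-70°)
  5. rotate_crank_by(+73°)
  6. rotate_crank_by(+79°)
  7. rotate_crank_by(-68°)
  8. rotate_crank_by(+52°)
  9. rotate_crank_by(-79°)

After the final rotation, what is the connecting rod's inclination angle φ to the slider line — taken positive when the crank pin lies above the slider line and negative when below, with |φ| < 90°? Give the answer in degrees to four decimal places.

set_geometry: r = 10 mm, L = 92 mm, e = 4 mm; θ ← 0°
rotate_crank_by(+23°): θ ← 0° +23° = 23°
rotate_crank_by(-79°): θ ← 23° -79° = -56°
rotate_crank_by(-70°): θ ← -56° -70° = -126°
rotate_crank_by(+73°): θ ← -126° +73° = -53°
rotate_crank_by(+79°): θ ← -53° +79° = 26°
rotate_crank_by(-68°): θ ← 26° -68° = -42°
rotate_crank_by(+52°): θ ← -42° +52° = 10°
rotate_crank_by(-79°): θ ← 10° -79° = -69°
crank pin P = (r cos θ, r sin θ) = (3.583679, -9.335804)
h = r sin θ − e = -9.335804 − 4 = -13.335804
sin φ = h / L = -13.335804 / 92 = -0.14495439
φ = arcsin(-0.14495439) = -8.334638°

-8.3346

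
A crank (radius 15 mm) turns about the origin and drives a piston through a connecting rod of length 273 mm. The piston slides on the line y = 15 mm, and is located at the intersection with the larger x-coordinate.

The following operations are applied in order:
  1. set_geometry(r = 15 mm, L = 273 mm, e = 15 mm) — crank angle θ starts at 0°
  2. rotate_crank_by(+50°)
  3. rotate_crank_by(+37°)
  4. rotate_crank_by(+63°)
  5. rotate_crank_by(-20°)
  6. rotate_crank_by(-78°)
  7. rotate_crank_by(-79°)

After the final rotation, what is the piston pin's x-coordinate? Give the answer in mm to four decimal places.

set_geometry: r = 15 mm, L = 273 mm, e = 15 mm; θ ← 0°
rotate_crank_by(+50°): θ ← 0° +50° = 50°
rotate_crank_by(+37°): θ ← 50° +37° = 87°
rotate_crank_by(+63°): θ ← 87° +63° = 150°
rotate_crank_by(-20°): θ ← 150° -20° = 130°
rotate_crank_by(-78°): θ ← 130° -78° = 52°
rotate_crank_by(-79°): θ ← 52° -79° = -27°
crank pin P = (r cos θ, r sin θ) = (13.365098, -6.809857)
h = r sin θ − e = -6.809857 − 15 = -21.809857
x = r cos θ + √(L² − h²) = 13.365098 + √(74529.0 − 475.6699) = 13.365098 + 272.127415 = 285.492513

285.4925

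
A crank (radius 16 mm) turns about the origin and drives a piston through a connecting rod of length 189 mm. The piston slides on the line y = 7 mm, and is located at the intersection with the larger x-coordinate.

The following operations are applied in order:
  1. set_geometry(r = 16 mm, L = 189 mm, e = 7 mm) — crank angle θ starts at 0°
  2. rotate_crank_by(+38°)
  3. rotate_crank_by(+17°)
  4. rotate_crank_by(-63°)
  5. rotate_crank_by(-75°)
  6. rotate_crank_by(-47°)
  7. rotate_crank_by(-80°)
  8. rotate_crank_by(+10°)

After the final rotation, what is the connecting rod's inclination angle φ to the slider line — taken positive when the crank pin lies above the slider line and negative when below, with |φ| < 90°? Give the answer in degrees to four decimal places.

-0.4631

set_geometry: r = 16 mm, L = 189 mm, e = 7 mm; θ ← 0°
rotate_crank_by(+38°): θ ← 0° +38° = 38°
rotate_crank_by(+17°): θ ← 38° +17° = 55°
rotate_crank_by(-63°): θ ← 55° -63° = -8°
rotate_crank_by(-75°): θ ← -8° -75° = -83°
rotate_crank_by(-47°): θ ← -83° -47° = -130°
rotate_crank_by(-80°): θ ← -130° -80° = -210°
rotate_crank_by(+10°): θ ← -210° +10° = -200°
crank pin P = (r cos θ, r sin θ) = (-15.035082, 5.472322)
h = r sin θ − e = 5.472322 − 7 = -1.527678
sin φ = h / L = -1.527678 / 189 = -0.00808295
φ = arcsin(-0.00808295) = -0.463124°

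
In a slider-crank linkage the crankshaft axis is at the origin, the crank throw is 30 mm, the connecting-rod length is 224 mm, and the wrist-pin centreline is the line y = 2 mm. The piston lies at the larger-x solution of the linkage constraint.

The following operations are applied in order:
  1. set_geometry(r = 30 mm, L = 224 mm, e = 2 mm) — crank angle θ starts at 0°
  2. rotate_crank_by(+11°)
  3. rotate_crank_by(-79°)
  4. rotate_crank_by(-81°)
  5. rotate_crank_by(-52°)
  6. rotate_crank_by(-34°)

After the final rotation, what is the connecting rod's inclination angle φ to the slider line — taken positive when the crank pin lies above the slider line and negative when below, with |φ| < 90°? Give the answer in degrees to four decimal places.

set_geometry: r = 30 mm, L = 224 mm, e = 2 mm; θ ← 0°
rotate_crank_by(+11°): θ ← 0° +11° = 11°
rotate_crank_by(-79°): θ ← 11° -79° = -68°
rotate_crank_by(-81°): θ ← -68° -81° = -149°
rotate_crank_by(-52°): θ ← -149° -52° = -201°
rotate_crank_by(-34°): θ ← -201° -34° = -235°
crank pin P = (r cos θ, r sin θ) = (-17.207293, 24.574561)
h = r sin θ − e = 24.574561 − 2 = 22.574561
sin φ = h / L = 22.574561 / 224 = 0.10077929
φ = arcsin(0.10077929) = 5.784047°

5.7840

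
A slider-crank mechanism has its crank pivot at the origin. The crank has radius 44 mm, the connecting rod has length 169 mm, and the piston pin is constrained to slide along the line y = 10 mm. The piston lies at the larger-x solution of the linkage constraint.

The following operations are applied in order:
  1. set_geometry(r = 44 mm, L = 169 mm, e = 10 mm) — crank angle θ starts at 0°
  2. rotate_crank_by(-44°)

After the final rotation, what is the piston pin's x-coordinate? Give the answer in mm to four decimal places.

195.7103

set_geometry: r = 44 mm, L = 169 mm, e = 10 mm; θ ← 0°
rotate_crank_by(-44°): θ ← 0° -44° = -44°
crank pin P = (r cos θ, r sin θ) = (31.650951, -30.564968)
h = r sin θ − e = -30.564968 − 10 = -40.564968
x = r cos θ + √(L² − h²) = 31.650951 + √(28561.0 − 1645.5167) = 31.650951 + 164.059390 = 195.710341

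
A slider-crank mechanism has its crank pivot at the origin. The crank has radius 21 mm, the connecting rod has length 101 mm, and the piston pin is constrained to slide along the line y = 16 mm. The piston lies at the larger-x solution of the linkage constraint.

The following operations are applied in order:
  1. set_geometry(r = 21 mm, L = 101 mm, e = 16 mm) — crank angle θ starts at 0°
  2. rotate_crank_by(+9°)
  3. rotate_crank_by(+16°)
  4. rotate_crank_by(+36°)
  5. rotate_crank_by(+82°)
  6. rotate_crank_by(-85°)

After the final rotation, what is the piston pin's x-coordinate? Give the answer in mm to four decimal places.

set_geometry: r = 21 mm, L = 101 mm, e = 16 mm; θ ← 0°
rotate_crank_by(+9°): θ ← 0° +9° = 9°
rotate_crank_by(+16°): θ ← 9° +16° = 25°
rotate_crank_by(+36°): θ ← 25° +36° = 61°
rotate_crank_by(+82°): θ ← 61° +82° = 143°
rotate_crank_by(-85°): θ ← 143° -85° = 58°
crank pin P = (r cos θ, r sin θ) = (11.128305, 17.809010)
h = r sin θ − e = 17.809010 − 16 = 1.809010
x = r cos θ + √(L² − h²) = 11.128305 + √(10201.0 − 3.2725) = 11.128305 + 100.983798 = 112.112103

112.1121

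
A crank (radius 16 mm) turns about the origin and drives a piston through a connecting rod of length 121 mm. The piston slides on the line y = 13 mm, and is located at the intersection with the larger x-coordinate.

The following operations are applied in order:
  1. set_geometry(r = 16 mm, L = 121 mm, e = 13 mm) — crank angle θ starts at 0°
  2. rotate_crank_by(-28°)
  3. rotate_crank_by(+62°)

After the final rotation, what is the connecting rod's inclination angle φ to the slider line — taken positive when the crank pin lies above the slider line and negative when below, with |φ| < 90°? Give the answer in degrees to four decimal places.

-1.9195

set_geometry: r = 16 mm, L = 121 mm, e = 13 mm; θ ← 0°
rotate_crank_by(-28°): θ ← 0° -28° = -28°
rotate_crank_by(+62°): θ ← -28° +62° = 34°
crank pin P = (r cos θ, r sin θ) = (13.264601, 8.947086)
h = r sin θ − e = 8.947086 − 13 = -4.052914
sin φ = h / L = -4.052914 / 121 = -0.03349515
φ = arcsin(-0.03349515) = -1.919490°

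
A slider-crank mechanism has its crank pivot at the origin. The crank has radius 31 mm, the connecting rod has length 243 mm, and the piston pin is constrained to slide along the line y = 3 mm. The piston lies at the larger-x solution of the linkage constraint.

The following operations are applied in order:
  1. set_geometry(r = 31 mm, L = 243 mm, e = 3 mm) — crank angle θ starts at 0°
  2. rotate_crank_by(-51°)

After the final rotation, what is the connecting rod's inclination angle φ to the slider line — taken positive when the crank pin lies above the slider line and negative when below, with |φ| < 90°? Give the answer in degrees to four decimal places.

set_geometry: r = 31 mm, L = 243 mm, e = 3 mm; θ ← 0°
rotate_crank_by(-51°): θ ← 0° -51° = -51°
crank pin P = (r cos θ, r sin θ) = (19.508932, -24.091525)
h = r sin θ − e = -24.091525 − 3 = -27.091525
sin φ = h / L = -27.091525 / 243 = -0.11148776
φ = arcsin(-0.11148776) = -6.401085°

-6.4011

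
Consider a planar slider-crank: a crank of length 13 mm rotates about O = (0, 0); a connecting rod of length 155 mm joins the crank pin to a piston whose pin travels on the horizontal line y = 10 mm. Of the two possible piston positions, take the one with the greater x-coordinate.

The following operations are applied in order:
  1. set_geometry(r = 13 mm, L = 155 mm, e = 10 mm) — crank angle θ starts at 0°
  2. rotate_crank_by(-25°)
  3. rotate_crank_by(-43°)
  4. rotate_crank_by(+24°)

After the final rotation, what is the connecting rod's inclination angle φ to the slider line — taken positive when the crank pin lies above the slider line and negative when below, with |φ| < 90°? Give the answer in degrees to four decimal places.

set_geometry: r = 13 mm, L = 155 mm, e = 10 mm; θ ← 0°
rotate_crank_by(-25°): θ ← 0° -25° = -25°
rotate_crank_by(-43°): θ ← -25° -43° = -68°
rotate_crank_by(+24°): θ ← -68° +24° = -44°
crank pin P = (r cos θ, r sin θ) = (9.351417, -9.030559)
h = r sin θ − e = -9.030559 − 10 = -19.030559
sin φ = h / L = -19.030559 / 155 = -0.12277780
φ = arcsin(-0.12277780) = -7.052445°

-7.0524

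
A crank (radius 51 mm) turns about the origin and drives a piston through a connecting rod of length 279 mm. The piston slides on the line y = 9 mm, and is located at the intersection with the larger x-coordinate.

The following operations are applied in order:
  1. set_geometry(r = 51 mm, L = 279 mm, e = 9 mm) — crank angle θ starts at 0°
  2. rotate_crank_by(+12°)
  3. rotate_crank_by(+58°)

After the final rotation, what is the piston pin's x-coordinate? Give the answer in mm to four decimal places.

set_geometry: r = 51 mm, L = 279 mm, e = 9 mm; θ ← 0°
rotate_crank_by(+12°): θ ← 0° +12° = 12°
rotate_crank_by(+58°): θ ← 12° +58° = 70°
crank pin P = (r cos θ, r sin θ) = (17.443027, 47.924324)
h = r sin θ − e = 47.924324 − 9 = 38.924324
x = r cos θ + √(L² − h²) = 17.443027 + √(77841.0 − 1515.1030) = 17.443027 + 276.271419 = 293.714446

293.7144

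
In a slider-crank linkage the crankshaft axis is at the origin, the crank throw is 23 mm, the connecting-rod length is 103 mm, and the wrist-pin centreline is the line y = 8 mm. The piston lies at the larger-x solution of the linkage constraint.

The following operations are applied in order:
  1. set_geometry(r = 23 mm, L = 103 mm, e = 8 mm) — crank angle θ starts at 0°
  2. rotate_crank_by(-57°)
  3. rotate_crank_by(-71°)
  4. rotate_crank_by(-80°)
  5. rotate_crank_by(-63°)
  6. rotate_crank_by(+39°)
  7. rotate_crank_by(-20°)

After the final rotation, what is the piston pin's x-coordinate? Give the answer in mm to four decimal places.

set_geometry: r = 23 mm, L = 103 mm, e = 8 mm; θ ← 0°
rotate_crank_by(-57°): θ ← 0° -57° = -57°
rotate_crank_by(-71°): θ ← -57° -71° = -128°
rotate_crank_by(-80°): θ ← -128° -80° = -208°
rotate_crank_by(-63°): θ ← -208° -63° = -271°
rotate_crank_by(+39°): θ ← -271° +39° = -232°
rotate_crank_by(-20°): θ ← -232° -20° = -252°
crank pin P = (r cos θ, r sin θ) = (-7.107391, 21.874300)
h = r sin θ − e = 21.874300 − 8 = 13.874300
x = r cos θ + √(L² − h²) = -7.107391 + √(10609.0 − 192.4962) = -7.107391 + 102.061275 = 94.953884

94.9539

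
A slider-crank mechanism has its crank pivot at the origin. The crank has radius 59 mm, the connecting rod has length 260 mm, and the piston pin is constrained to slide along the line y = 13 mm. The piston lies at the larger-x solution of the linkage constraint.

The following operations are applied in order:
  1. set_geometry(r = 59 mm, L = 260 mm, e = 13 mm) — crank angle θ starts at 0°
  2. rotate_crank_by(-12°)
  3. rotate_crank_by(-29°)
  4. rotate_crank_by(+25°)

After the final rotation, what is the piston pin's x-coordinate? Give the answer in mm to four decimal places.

set_geometry: r = 59 mm, L = 260 mm, e = 13 mm; θ ← 0°
rotate_crank_by(-12°): θ ← 0° -12° = -12°
rotate_crank_by(-29°): θ ← -12° -29° = -41°
rotate_crank_by(+25°): θ ← -41° +25° = -16°
crank pin P = (r cos θ, r sin θ) = (56.714440, -16.262604)
h = r sin θ − e = -16.262604 − 13 = -29.262604
x = r cos θ + √(L² − h²) = 56.714440 + √(67600.0 − 856.3000) = 56.714440 + 258.348021 = 315.062461

315.0625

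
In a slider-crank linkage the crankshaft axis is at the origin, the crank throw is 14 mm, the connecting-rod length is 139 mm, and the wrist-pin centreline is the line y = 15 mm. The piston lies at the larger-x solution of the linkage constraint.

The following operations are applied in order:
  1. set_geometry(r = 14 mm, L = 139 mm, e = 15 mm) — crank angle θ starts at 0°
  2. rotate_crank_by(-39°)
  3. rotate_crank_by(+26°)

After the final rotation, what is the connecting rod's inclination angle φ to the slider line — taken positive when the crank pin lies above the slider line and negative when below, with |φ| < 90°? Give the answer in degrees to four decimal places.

set_geometry: r = 14 mm, L = 139 mm, e = 15 mm; θ ← 0°
rotate_crank_by(-39°): θ ← 0° -39° = -39°
rotate_crank_by(+26°): θ ← -39° +26° = -13°
crank pin P = (r cos θ, r sin θ) = (13.641181, -3.149315)
h = r sin θ − e = -3.149315 − 15 = -18.149315
sin φ = h / L = -18.149315 / 139 = -0.13057061
φ = arcsin(-0.13057061) = -7.502567°

-7.5026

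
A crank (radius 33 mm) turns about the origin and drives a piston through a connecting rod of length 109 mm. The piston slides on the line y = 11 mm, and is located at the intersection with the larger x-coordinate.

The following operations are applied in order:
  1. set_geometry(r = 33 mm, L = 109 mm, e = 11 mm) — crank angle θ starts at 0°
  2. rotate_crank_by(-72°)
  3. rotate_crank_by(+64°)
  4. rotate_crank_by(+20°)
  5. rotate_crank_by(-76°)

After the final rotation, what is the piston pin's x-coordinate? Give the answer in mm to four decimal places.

115.5986

set_geometry: r = 33 mm, L = 109 mm, e = 11 mm; θ ← 0°
rotate_crank_by(-72°): θ ← 0° -72° = -72°
rotate_crank_by(+64°): θ ← -72° +64° = -8°
rotate_crank_by(+20°): θ ← -8° +20° = 12°
rotate_crank_by(-76°): θ ← 12° -76° = -64°
crank pin P = (r cos θ, r sin θ) = (14.466248, -29.660204)
h = r sin θ − e = -29.660204 − 11 = -40.660204
x = r cos θ + √(L² − h²) = 14.466248 + √(11881.0 − 1653.2522) = 14.466248 + 101.132328 = 115.598576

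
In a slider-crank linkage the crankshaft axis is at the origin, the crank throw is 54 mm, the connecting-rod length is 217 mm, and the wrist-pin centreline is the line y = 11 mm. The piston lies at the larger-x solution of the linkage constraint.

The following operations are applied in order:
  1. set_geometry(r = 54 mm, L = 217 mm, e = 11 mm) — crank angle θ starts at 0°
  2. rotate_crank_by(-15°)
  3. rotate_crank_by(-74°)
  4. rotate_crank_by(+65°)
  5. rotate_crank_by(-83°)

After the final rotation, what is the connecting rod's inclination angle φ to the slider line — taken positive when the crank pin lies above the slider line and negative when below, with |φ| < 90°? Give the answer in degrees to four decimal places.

-16.7781

set_geometry: r = 54 mm, L = 217 mm, e = 11 mm; θ ← 0°
rotate_crank_by(-15°): θ ← 0° -15° = -15°
rotate_crank_by(-74°): θ ← -15° -74° = -89°
rotate_crank_by(+65°): θ ← -89° +65° = -24°
rotate_crank_by(-83°): θ ← -24° -83° = -107°
crank pin P = (r cos θ, r sin θ) = (-15.788072, -51.640457)
h = r sin θ − e = -51.640457 − 11 = -62.640457
sin φ = h / L = -62.640457 / 217 = -0.28866570
φ = arcsin(-0.28866570) = -16.778090°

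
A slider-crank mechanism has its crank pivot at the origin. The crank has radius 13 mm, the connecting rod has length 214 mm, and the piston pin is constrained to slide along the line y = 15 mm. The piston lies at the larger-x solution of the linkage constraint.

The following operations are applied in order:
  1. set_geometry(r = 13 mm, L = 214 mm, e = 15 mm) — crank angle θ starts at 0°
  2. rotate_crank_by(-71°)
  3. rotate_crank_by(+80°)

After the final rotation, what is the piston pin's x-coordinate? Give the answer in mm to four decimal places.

set_geometry: r = 13 mm, L = 214 mm, e = 15 mm; θ ← 0°
rotate_crank_by(-71°): θ ← 0° -71° = -71°
rotate_crank_by(+80°): θ ← -71° +80° = 9°
crank pin P = (r cos θ, r sin θ) = (12.839948, 2.033648)
h = r sin θ − e = 2.033648 − 15 = -12.966352
x = r cos θ + √(L² − h²) = 12.839948 + √(45796.0 − 168.1263) = 12.839948 + 213.606820 = 226.446769

226.4468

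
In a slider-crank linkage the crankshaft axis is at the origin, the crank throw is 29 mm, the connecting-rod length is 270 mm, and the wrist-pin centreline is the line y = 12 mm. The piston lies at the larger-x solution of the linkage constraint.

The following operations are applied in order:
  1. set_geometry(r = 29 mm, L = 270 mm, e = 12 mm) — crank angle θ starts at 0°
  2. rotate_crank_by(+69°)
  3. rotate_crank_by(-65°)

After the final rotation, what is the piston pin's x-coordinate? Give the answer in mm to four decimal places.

298.7450

set_geometry: r = 29 mm, L = 270 mm, e = 12 mm; θ ← 0°
rotate_crank_by(+69°): θ ← 0° +69° = 69°
rotate_crank_by(-65°): θ ← 69° -65° = 4°
crank pin P = (r cos θ, r sin θ) = (28.929357, 2.022938)
h = r sin θ − e = 2.022938 − 12 = -9.977062
x = r cos θ + √(L² − h²) = 28.929357 + √(72900.0 − 99.5418) = 28.929357 + 269.815600 = 298.744958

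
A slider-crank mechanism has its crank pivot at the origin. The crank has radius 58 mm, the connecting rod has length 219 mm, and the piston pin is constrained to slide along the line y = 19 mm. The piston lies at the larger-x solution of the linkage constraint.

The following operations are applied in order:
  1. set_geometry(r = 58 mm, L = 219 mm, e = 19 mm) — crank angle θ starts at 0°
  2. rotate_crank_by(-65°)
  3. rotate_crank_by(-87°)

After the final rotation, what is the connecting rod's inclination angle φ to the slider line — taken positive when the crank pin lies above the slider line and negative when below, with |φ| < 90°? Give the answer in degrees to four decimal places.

set_geometry: r = 58 mm, L = 219 mm, e = 19 mm; θ ← 0°
rotate_crank_by(-65°): θ ← 0° -65° = -65°
rotate_crank_by(-87°): θ ← -65° -87° = -152°
crank pin P = (r cos θ, r sin θ) = (-51.210960, -27.229351)
h = r sin θ − e = -27.229351 − 19 = -46.229351
sin φ = h / L = -46.229351 / 219 = -0.21109293
φ = arcsin(-0.21109293) = -12.186408°

-12.1864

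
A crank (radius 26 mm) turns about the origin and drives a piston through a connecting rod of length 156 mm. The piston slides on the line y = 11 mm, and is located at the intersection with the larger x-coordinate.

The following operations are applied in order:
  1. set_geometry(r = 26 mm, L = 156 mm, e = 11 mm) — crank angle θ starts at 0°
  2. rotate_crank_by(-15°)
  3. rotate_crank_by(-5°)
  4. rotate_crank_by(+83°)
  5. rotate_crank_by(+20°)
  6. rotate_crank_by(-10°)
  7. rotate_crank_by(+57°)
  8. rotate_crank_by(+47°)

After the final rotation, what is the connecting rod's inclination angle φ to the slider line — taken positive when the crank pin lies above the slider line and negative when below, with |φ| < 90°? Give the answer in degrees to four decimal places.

-3.5426

set_geometry: r = 26 mm, L = 156 mm, e = 11 mm; θ ← 0°
rotate_crank_by(-15°): θ ← 0° -15° = -15°
rotate_crank_by(-5°): θ ← -15° -5° = -20°
rotate_crank_by(+83°): θ ← -20° +83° = 63°
rotate_crank_by(+20°): θ ← 63° +20° = 83°
rotate_crank_by(-10°): θ ← 83° -10° = 73°
rotate_crank_by(+57°): θ ← 73° +57° = 130°
rotate_crank_by(+47°): θ ← 130° +47° = 177°
crank pin P = (r cos θ, r sin θ) = (-25.964368, 1.360735)
h = r sin θ − e = 1.360735 − 11 = -9.639265
sin φ = h / L = -9.639265 / 156 = -0.06179016
φ = arcsin(-0.06179016) = -3.542572°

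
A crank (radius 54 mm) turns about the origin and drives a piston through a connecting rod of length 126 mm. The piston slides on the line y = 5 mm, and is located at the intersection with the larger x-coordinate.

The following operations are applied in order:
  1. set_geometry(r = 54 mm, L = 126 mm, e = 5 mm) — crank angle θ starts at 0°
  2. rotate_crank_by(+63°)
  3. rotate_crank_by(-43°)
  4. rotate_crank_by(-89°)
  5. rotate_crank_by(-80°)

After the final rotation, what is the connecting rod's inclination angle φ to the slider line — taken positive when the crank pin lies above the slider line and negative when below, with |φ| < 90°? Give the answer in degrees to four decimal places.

set_geometry: r = 54 mm, L = 126 mm, e = 5 mm; θ ← 0°
rotate_crank_by(+63°): θ ← 0° +63° = 63°
rotate_crank_by(-43°): θ ← 63° -43° = 20°
rotate_crank_by(-89°): θ ← 20° -89° = -69°
rotate_crank_by(-80°): θ ← -69° -80° = -149°
crank pin P = (r cos θ, r sin θ) = (-46.287034, -27.812056)
h = r sin θ − e = -27.812056 − 5 = -32.812056
sin φ = h / L = -32.812056 / 126 = -0.26041314
φ = arcsin(-0.26041314) = -15.094578°

-15.0946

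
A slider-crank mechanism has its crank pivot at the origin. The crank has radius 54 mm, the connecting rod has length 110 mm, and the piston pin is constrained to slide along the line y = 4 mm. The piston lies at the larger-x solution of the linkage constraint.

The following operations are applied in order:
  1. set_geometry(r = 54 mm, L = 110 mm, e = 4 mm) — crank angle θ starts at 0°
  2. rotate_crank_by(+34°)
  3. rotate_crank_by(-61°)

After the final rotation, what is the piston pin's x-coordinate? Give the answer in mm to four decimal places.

154.3540

set_geometry: r = 54 mm, L = 110 mm, e = 4 mm; θ ← 0°
rotate_crank_by(+34°): θ ← 0° +34° = 34°
rotate_crank_by(-61°): θ ← 34° -61° = -27°
crank pin P = (r cos θ, r sin θ) = (48.114352, -24.515487)
h = r sin θ − e = -24.515487 − 4 = -28.515487
x = r cos θ + √(L² − h²) = 48.114352 + √(12100.0 − 813.1330) = 48.114352 + 106.239668 = 154.354020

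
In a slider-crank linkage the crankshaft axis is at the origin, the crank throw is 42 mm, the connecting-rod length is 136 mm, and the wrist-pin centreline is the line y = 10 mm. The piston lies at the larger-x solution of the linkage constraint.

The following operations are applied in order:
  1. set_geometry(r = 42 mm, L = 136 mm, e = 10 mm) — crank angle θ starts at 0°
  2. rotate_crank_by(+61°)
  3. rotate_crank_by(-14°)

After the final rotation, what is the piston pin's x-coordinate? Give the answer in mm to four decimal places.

163.0568

set_geometry: r = 42 mm, L = 136 mm, e = 10 mm; θ ← 0°
rotate_crank_by(+61°): θ ← 0° +61° = 61°
rotate_crank_by(-14°): θ ← 61° -14° = 47°
crank pin P = (r cos θ, r sin θ) = (28.643931, 30.716855)
h = r sin θ − e = 30.716855 − 10 = 20.716855
x = r cos θ + √(L² − h²) = 28.643931 + √(18496.0 − 429.1881) = 28.643931 + 134.412841 = 163.056772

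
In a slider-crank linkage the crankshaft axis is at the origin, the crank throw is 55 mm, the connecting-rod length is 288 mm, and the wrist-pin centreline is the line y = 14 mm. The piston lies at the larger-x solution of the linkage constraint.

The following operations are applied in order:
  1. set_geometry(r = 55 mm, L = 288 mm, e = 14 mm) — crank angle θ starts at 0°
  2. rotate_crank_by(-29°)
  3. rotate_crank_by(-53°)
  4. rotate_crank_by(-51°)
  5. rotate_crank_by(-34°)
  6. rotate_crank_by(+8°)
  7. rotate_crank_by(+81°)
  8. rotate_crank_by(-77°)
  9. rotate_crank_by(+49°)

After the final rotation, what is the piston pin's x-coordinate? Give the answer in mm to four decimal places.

264.9694

set_geometry: r = 55 mm, L = 288 mm, e = 14 mm; θ ← 0°
rotate_crank_by(-29°): θ ← 0° -29° = -29°
rotate_crank_by(-53°): θ ← -29° -53° = -82°
rotate_crank_by(-51°): θ ← -82° -51° = -133°
rotate_crank_by(-34°): θ ← -133° -34° = -167°
rotate_crank_by(+8°): θ ← -167° +8° = -159°
rotate_crank_by(+81°): θ ← -159° +81° = -78°
rotate_crank_by(-77°): θ ← -78° -77° = -155°
rotate_crank_by(+49°): θ ← -155° +49° = -106°
crank pin P = (r cos θ, r sin θ) = (-15.160055, -52.869393)
h = r sin θ − e = -52.869393 − 14 = -66.869393
x = r cos θ + √(L² − h²) = -15.160055 + √(82944.0 − 4471.5158) = -15.160055 + 280.129406 = 264.969352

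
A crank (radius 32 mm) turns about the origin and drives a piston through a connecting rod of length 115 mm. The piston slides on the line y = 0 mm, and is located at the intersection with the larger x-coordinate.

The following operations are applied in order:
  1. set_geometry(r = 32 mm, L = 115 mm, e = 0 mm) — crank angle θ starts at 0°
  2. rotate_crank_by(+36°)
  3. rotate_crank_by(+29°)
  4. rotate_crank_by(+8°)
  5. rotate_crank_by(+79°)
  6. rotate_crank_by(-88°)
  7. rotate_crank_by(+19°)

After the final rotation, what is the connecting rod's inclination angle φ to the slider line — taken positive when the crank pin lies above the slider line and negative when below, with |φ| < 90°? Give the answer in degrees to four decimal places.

16.0327

set_geometry: r = 32 mm, L = 115 mm, e = 0 mm; θ ← 0°
rotate_crank_by(+36°): θ ← 0° +36° = 36°
rotate_crank_by(+29°): θ ← 36° +29° = 65°
rotate_crank_by(+8°): θ ← 65° +8° = 73°
rotate_crank_by(+79°): θ ← 73° +79° = 152°
rotate_crank_by(-88°): θ ← 152° -88° = 64°
rotate_crank_by(+19°): θ ← 64° +19° = 83°
crank pin P = (r cos θ, r sin θ) = (3.899819, 31.761477)
h = r sin θ − e = 31.761477 − 0 = 31.761477
sin φ = h / L = 31.761477 / 115 = 0.27618676
φ = arcsin(0.27618676) = 16.032750°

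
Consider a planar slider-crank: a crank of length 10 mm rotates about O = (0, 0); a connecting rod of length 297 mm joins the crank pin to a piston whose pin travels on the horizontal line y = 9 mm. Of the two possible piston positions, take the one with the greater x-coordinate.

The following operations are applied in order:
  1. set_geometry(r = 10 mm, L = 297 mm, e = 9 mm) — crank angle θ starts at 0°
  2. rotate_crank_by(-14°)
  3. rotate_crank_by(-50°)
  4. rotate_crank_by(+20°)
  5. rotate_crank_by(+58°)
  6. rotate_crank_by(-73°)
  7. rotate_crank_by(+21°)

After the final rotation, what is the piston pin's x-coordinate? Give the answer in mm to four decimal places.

set_geometry: r = 10 mm, L = 297 mm, e = 9 mm; θ ← 0°
rotate_crank_by(-14°): θ ← 0° -14° = -14°
rotate_crank_by(-50°): θ ← -14° -50° = -64°
rotate_crank_by(+20°): θ ← -64° +20° = -44°
rotate_crank_by(+58°): θ ← -44° +58° = 14°
rotate_crank_by(-73°): θ ← 14° -73° = -59°
rotate_crank_by(+21°): θ ← -59° +21° = -38°
crank pin P = (r cos θ, r sin θ) = (7.880108, -6.156615)
h = r sin θ − e = -6.156615 − 9 = -15.156615
x = r cos θ + √(L² − h²) = 7.880108 + √(88209.0 − 229.7230) = 7.880108 + 296.613009 = 304.493116

304.4931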